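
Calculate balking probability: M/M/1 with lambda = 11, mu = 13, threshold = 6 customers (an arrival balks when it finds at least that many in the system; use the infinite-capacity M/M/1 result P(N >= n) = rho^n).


P(N >= 6) = rho^6 = (11/13)^6 = 0.367

0.367


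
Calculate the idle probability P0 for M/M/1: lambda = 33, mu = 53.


P0 = 1 - rho = 1 - 33/53 = 0.3774

0.3774


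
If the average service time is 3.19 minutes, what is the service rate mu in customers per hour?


mu = 60 / avg_service_time = 60 / 3.19 = 18.81 per hour

18.81 per hour


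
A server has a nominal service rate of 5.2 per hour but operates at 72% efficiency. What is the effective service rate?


Effective rate = mu * efficiency = 5.2 * 0.72 = 3.74 per hour

3.74 per hour


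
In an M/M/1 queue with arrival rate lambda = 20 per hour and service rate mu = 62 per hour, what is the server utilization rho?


rho = lambda/mu = 20/62 = 0.3226

0.3226


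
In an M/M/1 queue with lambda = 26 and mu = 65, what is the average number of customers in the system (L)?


rho = 26/65; L = rho/(1-rho) = 0.67

0.67


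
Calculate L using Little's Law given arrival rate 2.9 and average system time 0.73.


L = lambda * W = 2.9 * 0.73 = 2.12

2.12


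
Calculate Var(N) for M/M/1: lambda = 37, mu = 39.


rho = 37/39; Var(N) = rho/(1-rho)^2 = 360.75

360.75


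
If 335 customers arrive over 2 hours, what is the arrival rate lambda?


lambda = total arrivals / time = 335 / 2 = 167.5 per hour

167.5 per hour


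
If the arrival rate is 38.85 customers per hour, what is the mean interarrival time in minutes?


Mean interarrival time = 60/lambda = 60/38.85 = 1.54 minutes

1.54 minutes


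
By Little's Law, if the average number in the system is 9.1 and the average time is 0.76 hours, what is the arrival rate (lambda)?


lambda = L / W = 9.1 / 0.76 = 11.97 per hour

11.97 per hour


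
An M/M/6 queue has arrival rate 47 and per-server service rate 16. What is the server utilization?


rho = lambda/(c*mu) = 47/(6*16) = 0.4896

0.4896


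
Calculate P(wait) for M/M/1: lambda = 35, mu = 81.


P(wait) = rho = lambda/mu = 35/81 = 0.4321

0.4321


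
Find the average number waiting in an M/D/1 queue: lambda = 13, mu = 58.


M/D/1: Lq = rho^2 / (2*(1-rho)) where rho = 13/58; Lq = 0.03

0.03


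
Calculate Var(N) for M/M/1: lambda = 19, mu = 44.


rho = 19/44; Var(N) = rho/(1-rho)^2 = 1.34

1.34


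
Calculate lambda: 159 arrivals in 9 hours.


lambda = total arrivals / time = 159 / 9 = 17.67 per hour

17.67 per hour


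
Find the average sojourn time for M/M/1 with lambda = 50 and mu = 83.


W = 1/(mu - lambda) = 1/(83 - 50) = 0.0303 hours

0.0303 hours


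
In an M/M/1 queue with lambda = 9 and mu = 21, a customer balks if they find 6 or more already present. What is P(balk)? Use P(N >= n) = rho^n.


P(N >= 6) = rho^6 = (9/21)^6 = 0.0062

0.0062


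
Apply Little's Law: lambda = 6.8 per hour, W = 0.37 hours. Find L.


L = lambda * W = 6.8 * 0.37 = 2.52

2.52


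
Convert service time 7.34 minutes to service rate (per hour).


mu = 60 / avg_service_time = 60 / 7.34 = 8.17 per hour

8.17 per hour


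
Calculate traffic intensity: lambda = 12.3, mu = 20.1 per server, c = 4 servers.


rho = lambda / (c * mu) = 12.3 / (4 * 20.1) = 0.153

0.153


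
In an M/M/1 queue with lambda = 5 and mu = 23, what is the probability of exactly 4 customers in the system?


rho = 5/23; P(n) = (1-rho)*rho^n = (1-5/23)*(5/23)^4 = 0.0017

0.0017


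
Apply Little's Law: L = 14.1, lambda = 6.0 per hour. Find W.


W = L / lambda = 14.1 / 6.0 = 2.35 hours

2.35 hours


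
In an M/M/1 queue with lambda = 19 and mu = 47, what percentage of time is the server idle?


Idle fraction = (1 - rho) * 100 = (1 - 19/47) * 100 = 59.6%

59.6%


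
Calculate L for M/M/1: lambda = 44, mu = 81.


rho = 44/81; L = rho/(1-rho) = 1.19

1.19


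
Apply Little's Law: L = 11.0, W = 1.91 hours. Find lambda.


lambda = L / W = 11.0 / 1.91 = 5.76 per hour

5.76 per hour


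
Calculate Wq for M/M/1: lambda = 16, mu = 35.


rho = 16/35; Wq = rho/(mu - lambda) = 0.0241 hours

0.0241 hours


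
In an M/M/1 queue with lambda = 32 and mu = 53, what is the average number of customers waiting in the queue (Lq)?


rho = 32/53; Lq = rho^2/(1-rho) = 0.92

0.92


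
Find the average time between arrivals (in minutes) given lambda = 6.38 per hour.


Mean interarrival time = 60/lambda = 60/6.38 = 9.4 minutes

9.4 minutes


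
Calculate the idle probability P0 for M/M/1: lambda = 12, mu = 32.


P0 = 1 - rho = 1 - 12/32 = 0.625

0.625


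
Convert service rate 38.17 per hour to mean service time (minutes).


Mean service time = 60/mu = 60/38.17 = 1.57 minutes

1.57 minutes


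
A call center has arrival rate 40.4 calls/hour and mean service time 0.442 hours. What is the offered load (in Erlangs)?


Offered load a = lambda * E[S] = 40.4 * 0.442 = 17.86 Erlangs

17.86 Erlangs


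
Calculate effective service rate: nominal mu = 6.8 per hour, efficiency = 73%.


Effective rate = mu * efficiency = 6.8 * 0.73 = 4.96 per hour

4.96 per hour


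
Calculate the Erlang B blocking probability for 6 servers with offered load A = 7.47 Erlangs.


B(N,A) = (A^N/N!) / sum(A^k/k!, k=0..N) with N=6, A=7.47 = 0.3598

0.3598


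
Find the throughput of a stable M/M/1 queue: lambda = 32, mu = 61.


For a stable queue (lambda < mu), throughput = lambda = 32 per hour

32 per hour


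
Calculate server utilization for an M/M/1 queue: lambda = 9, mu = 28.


rho = lambda/mu = 9/28 = 0.3214

0.3214


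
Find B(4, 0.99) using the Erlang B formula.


B(N,A) = (A^N/N!) / sum(A^k/k!, k=0..N) with N=4, A=0.99 = 0.0149

0.0149


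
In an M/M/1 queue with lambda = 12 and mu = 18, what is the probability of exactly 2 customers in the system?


rho = 12/18; P(n) = (1-rho)*rho^n = (1-12/18)*(12/18)^2 = 0.1481

0.1481


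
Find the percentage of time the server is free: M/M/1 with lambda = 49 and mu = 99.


Idle fraction = (1 - rho) * 100 = (1 - 49/99) * 100 = 50.5%

50.5%


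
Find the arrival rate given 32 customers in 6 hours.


lambda = total arrivals / time = 32 / 6 = 5.33 per hour

5.33 per hour


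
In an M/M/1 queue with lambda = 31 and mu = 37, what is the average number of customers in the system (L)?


rho = 31/37; L = rho/(1-rho) = 5.17

5.17


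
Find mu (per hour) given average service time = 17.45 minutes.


mu = 60 / avg_service_time = 60 / 17.45 = 3.44 per hour

3.44 per hour


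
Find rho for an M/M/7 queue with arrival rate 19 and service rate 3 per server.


rho = lambda/(c*mu) = 19/(7*3) = 0.9048

0.9048


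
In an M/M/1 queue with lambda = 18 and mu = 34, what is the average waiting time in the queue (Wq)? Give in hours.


rho = 18/34; Wq = rho/(mu - lambda) = 0.0331 hours

0.0331 hours


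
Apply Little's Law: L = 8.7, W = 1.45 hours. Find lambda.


lambda = L / W = 8.7 / 1.45 = 6.0 per hour

6.0 per hour


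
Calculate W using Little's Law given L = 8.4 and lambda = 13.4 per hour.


W = L / lambda = 8.4 / 13.4 = 0.6269 hours

0.6269 hours


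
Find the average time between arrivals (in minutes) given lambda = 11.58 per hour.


Mean interarrival time = 60/lambda = 60/11.58 = 5.18 minutes

5.18 minutes


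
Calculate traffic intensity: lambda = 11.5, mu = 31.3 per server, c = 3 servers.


rho = lambda / (c * mu) = 11.5 / (3 * 31.3) = 0.1225

0.1225


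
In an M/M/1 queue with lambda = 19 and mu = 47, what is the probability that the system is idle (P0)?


P0 = 1 - rho = 1 - 19/47 = 0.5957

0.5957


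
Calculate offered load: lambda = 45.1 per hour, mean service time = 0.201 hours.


Offered load a = lambda * E[S] = 45.1 * 0.201 = 9.07 Erlangs

9.07 Erlangs


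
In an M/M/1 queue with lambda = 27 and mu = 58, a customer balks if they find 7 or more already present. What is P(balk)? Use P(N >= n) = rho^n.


P(N >= 7) = rho^7 = (27/58)^7 = 0.0047

0.0047


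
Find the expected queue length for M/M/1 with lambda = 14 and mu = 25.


rho = 14/25; Lq = rho^2/(1-rho) = 0.71

0.71


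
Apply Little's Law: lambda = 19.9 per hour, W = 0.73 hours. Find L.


L = lambda * W = 19.9 * 0.73 = 14.53

14.53


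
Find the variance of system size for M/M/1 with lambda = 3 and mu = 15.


rho = 3/15; Var(N) = rho/(1-rho)^2 = 0.31

0.31


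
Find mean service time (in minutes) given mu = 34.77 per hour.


Mean service time = 60/mu = 60/34.77 = 1.73 minutes

1.73 minutes


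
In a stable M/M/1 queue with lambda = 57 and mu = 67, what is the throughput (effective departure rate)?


For a stable queue (lambda < mu), throughput = lambda = 57 per hour

57 per hour


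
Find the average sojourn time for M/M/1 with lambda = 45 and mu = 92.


W = 1/(mu - lambda) = 1/(92 - 45) = 0.0213 hours

0.0213 hours


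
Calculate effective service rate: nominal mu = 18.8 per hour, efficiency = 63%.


Effective rate = mu * efficiency = 18.8 * 0.63 = 11.84 per hour

11.84 per hour


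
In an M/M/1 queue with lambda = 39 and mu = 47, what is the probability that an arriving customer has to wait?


P(wait) = rho = lambda/mu = 39/47 = 0.8298

0.8298


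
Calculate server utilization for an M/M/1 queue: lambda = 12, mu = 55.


rho = lambda/mu = 12/55 = 0.2182

0.2182


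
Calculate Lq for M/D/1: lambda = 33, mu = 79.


M/D/1: Lq = rho^2 / (2*(1-rho)) where rho = 33/79; Lq = 0.15

0.15


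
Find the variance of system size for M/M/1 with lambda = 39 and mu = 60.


rho = 39/60; Var(N) = rho/(1-rho)^2 = 5.31

5.31


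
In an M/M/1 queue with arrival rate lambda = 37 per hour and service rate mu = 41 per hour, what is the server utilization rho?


rho = lambda/mu = 37/41 = 0.9024

0.9024


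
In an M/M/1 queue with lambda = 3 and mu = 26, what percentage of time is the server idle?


Idle fraction = (1 - rho) * 100 = (1 - 3/26) * 100 = 88.5%

88.5%


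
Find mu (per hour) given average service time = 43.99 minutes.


mu = 60 / avg_service_time = 60 / 43.99 = 1.36 per hour

1.36 per hour


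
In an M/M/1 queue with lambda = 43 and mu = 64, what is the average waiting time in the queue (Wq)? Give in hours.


rho = 43/64; Wq = rho/(mu - lambda) = 0.032 hours

0.032 hours


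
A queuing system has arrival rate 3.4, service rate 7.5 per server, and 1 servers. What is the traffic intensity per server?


rho = lambda / (c * mu) = 3.4 / (1 * 7.5) = 0.4533

0.4533


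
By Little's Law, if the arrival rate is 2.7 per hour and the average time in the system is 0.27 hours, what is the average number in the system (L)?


L = lambda * W = 2.7 * 0.27 = 0.73

0.73


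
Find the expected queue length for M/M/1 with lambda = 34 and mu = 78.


rho = 34/78; Lq = rho^2/(1-rho) = 0.34

0.34


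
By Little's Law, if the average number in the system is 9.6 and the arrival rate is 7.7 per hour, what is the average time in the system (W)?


W = L / lambda = 9.6 / 7.7 = 1.2468 hours

1.2468 hours


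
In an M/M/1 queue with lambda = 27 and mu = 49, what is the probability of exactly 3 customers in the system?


rho = 27/49; P(n) = (1-rho)*rho^n = (1-27/49)*(27/49)^3 = 0.0751

0.0751


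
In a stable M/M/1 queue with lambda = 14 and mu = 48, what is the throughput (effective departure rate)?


For a stable queue (lambda < mu), throughput = lambda = 14 per hour

14 per hour


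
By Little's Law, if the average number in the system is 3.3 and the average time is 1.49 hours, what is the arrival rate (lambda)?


lambda = L / W = 3.3 / 1.49 = 2.21 per hour

2.21 per hour


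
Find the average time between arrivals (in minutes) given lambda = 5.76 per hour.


Mean interarrival time = 60/lambda = 60/5.76 = 10.42 minutes

10.42 minutes


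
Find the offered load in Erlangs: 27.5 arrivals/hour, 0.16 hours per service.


Offered load a = lambda * E[S] = 27.5 * 0.16 = 4.4 Erlangs

4.4 Erlangs


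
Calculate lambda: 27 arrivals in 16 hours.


lambda = total arrivals / time = 27 / 16 = 1.69 per hour

1.69 per hour


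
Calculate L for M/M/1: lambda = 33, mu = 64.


rho = 33/64; L = rho/(1-rho) = 1.06

1.06


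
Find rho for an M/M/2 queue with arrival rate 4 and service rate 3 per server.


rho = lambda/(c*mu) = 4/(2*3) = 0.6667

0.6667


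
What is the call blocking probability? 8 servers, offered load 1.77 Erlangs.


B(N,A) = (A^N/N!) / sum(A^k/k!, k=0..N) with N=8, A=1.77 = 0.0004

0.0004


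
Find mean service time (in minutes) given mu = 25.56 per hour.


Mean service time = 60/mu = 60/25.56 = 2.35 minutes

2.35 minutes


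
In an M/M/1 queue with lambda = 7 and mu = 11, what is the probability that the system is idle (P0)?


P0 = 1 - rho = 1 - 7/11 = 0.3636

0.3636


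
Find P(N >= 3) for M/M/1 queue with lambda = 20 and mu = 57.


P(N >= 3) = rho^3 = (20/57)^3 = 0.0432

0.0432


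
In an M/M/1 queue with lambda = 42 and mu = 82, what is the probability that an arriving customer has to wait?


P(wait) = rho = lambda/mu = 42/82 = 0.5122

0.5122


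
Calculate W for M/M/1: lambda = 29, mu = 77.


W = 1/(mu - lambda) = 1/(77 - 29) = 0.0208 hours

0.0208 hours


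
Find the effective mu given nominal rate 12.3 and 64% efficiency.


Effective rate = mu * efficiency = 12.3 * 0.64 = 7.87 per hour

7.87 per hour


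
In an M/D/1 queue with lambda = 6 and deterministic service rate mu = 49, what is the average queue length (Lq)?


M/D/1: Lq = rho^2 / (2*(1-rho)) where rho = 6/49; Lq = 0.01

0.01


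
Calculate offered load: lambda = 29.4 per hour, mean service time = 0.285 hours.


Offered load a = lambda * E[S] = 29.4 * 0.285 = 8.38 Erlangs

8.38 Erlangs


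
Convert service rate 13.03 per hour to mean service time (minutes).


Mean service time = 60/mu = 60/13.03 = 4.6 minutes

4.6 minutes


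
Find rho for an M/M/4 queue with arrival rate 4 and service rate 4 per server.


rho = lambda/(c*mu) = 4/(4*4) = 0.25

0.25


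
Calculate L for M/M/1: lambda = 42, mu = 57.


rho = 42/57; L = rho/(1-rho) = 2.8

2.8


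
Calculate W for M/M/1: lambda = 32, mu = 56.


W = 1/(mu - lambda) = 1/(56 - 32) = 0.0417 hours

0.0417 hours


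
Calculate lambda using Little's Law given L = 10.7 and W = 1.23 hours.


lambda = L / W = 10.7 / 1.23 = 8.7 per hour

8.7 per hour


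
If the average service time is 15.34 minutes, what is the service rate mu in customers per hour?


mu = 60 / avg_service_time = 60 / 15.34 = 3.91 per hour

3.91 per hour


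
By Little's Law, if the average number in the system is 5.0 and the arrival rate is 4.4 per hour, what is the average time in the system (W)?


W = L / lambda = 5.0 / 4.4 = 1.1364 hours

1.1364 hours


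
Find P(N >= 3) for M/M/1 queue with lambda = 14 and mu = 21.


P(N >= 3) = rho^3 = (14/21)^3 = 0.2963

0.2963


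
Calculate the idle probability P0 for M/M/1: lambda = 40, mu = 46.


P0 = 1 - rho = 1 - 40/46 = 0.1304

0.1304


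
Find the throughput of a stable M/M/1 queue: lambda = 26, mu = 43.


For a stable queue (lambda < mu), throughput = lambda = 26 per hour

26 per hour


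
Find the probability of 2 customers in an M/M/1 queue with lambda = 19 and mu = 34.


rho = 19/34; P(n) = (1-rho)*rho^n = (1-19/34)*(19/34)^2 = 0.1378

0.1378


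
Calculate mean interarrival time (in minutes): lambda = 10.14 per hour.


Mean interarrival time = 60/lambda = 60/10.14 = 5.92 minutes

5.92 minutes


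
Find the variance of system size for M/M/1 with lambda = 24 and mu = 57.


rho = 24/57; Var(N) = rho/(1-rho)^2 = 1.26

1.26


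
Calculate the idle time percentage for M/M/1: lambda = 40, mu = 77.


Idle fraction = (1 - rho) * 100 = (1 - 40/77) * 100 = 48.1%

48.1%


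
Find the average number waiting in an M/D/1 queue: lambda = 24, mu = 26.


M/D/1: Lq = rho^2 / (2*(1-rho)) where rho = 24/26; Lq = 5.54

5.54


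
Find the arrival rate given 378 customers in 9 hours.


lambda = total arrivals / time = 378 / 9 = 42.0 per hour

42.0 per hour


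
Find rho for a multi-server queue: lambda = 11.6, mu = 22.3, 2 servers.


rho = lambda / (c * mu) = 11.6 / (2 * 22.3) = 0.2601

0.2601


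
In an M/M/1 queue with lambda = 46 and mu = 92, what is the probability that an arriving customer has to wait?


P(wait) = rho = lambda/mu = 46/92 = 0.5

0.5


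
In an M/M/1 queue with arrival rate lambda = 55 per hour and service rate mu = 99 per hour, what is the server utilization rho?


rho = lambda/mu = 55/99 = 0.5556

0.5556


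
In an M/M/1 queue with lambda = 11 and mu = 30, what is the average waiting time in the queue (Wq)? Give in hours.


rho = 11/30; Wq = rho/(mu - lambda) = 0.0193 hours

0.0193 hours


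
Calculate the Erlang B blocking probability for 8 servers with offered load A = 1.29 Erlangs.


B(N,A) = (A^N/N!) / sum(A^k/k!, k=0..N) with N=8, A=1.29 = 0.0001

0.0001


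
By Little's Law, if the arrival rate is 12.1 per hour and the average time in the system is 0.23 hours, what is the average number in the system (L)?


L = lambda * W = 12.1 * 0.23 = 2.78

2.78


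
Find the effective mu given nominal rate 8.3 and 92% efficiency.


Effective rate = mu * efficiency = 8.3 * 0.92 = 7.64 per hour

7.64 per hour


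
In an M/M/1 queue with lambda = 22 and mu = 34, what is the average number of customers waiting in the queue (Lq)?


rho = 22/34; Lq = rho^2/(1-rho) = 1.19

1.19


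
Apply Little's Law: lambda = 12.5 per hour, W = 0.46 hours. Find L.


L = lambda * W = 12.5 * 0.46 = 5.75

5.75


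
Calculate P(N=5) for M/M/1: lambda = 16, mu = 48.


rho = 16/48; P(n) = (1-rho)*rho^n = (1-16/48)*(16/48)^5 = 0.0027

0.0027


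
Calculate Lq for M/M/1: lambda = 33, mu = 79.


rho = 33/79; Lq = rho^2/(1-rho) = 0.3

0.3


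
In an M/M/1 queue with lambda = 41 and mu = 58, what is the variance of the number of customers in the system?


rho = 41/58; Var(N) = rho/(1-rho)^2 = 8.23

8.23


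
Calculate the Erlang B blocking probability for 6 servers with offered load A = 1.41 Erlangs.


B(N,A) = (A^N/N!) / sum(A^k/k!, k=0..N) with N=6, A=1.41 = 0.0027

0.0027


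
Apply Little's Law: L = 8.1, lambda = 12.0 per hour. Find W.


W = L / lambda = 8.1 / 12.0 = 0.675 hours

0.675 hours


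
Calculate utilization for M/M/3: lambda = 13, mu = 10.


rho = lambda/(c*mu) = 13/(3*10) = 0.4333

0.4333


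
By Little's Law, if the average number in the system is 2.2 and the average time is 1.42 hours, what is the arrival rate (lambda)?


lambda = L / W = 2.2 / 1.42 = 1.55 per hour

1.55 per hour


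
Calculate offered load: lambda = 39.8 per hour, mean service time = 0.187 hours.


Offered load a = lambda * E[S] = 39.8 * 0.187 = 7.44 Erlangs

7.44 Erlangs


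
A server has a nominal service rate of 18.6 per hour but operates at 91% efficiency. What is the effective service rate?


Effective rate = mu * efficiency = 18.6 * 0.91 = 16.93 per hour

16.93 per hour


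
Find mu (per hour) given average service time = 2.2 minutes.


mu = 60 / avg_service_time = 60 / 2.2 = 27.27 per hour

27.27 per hour


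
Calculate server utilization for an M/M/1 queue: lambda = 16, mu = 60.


rho = lambda/mu = 16/60 = 0.2667

0.2667


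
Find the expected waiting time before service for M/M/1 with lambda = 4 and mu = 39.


rho = 4/39; Wq = rho/(mu - lambda) = 0.0029 hours

0.0029 hours


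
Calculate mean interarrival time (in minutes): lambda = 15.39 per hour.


Mean interarrival time = 60/lambda = 60/15.39 = 3.9 minutes

3.9 minutes


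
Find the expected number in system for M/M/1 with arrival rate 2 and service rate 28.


rho = 2/28; L = rho/(1-rho) = 0.08

0.08


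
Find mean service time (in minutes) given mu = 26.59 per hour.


Mean service time = 60/mu = 60/26.59 = 2.26 minutes

2.26 minutes


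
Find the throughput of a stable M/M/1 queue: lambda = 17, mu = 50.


For a stable queue (lambda < mu), throughput = lambda = 17 per hour

17 per hour


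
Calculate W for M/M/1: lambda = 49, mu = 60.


W = 1/(mu - lambda) = 1/(60 - 49) = 0.0909 hours

0.0909 hours


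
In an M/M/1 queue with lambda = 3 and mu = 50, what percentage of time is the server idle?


Idle fraction = (1 - rho) * 100 = (1 - 3/50) * 100 = 94.0%

94.0%


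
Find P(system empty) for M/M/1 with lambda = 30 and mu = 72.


P0 = 1 - rho = 1 - 30/72 = 0.5833

0.5833


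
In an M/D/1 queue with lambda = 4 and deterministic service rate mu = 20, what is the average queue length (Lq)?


M/D/1: Lq = rho^2 / (2*(1-rho)) where rho = 4/20; Lq = 0.03

0.03


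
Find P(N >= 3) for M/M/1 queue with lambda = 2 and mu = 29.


P(N >= 3) = rho^3 = (2/29)^3 = 0.0003

0.0003


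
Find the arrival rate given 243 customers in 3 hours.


lambda = total arrivals / time = 243 / 3 = 81.0 per hour

81.0 per hour


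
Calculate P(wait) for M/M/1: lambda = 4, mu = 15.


P(wait) = rho = lambda/mu = 4/15 = 0.2667

0.2667


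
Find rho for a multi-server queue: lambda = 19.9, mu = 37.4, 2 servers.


rho = lambda / (c * mu) = 19.9 / (2 * 37.4) = 0.266

0.266


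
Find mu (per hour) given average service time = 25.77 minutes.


mu = 60 / avg_service_time = 60 / 25.77 = 2.33 per hour

2.33 per hour


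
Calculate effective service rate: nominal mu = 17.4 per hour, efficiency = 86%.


Effective rate = mu * efficiency = 17.4 * 0.86 = 14.96 per hour

14.96 per hour


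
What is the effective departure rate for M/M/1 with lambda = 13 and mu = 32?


For a stable queue (lambda < mu), throughput = lambda = 13 per hour

13 per hour


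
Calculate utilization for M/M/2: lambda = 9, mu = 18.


rho = lambda/(c*mu) = 9/(2*18) = 0.25

0.25


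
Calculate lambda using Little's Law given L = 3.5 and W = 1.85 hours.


lambda = L / W = 3.5 / 1.85 = 1.89 per hour

1.89 per hour


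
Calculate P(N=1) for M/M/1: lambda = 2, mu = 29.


rho = 2/29; P(n) = (1-rho)*rho^n = (1-2/29)*(2/29)^1 = 0.0642

0.0642


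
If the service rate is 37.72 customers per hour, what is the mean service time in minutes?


Mean service time = 60/mu = 60/37.72 = 1.59 minutes

1.59 minutes


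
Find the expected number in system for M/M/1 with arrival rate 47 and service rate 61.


rho = 47/61; L = rho/(1-rho) = 3.36

3.36


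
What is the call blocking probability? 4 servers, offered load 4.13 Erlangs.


B(N,A) = (A^N/N!) / sum(A^k/k!, k=0..N) with N=4, A=4.13 = 0.3231

0.3231


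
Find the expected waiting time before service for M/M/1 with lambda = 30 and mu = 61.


rho = 30/61; Wq = rho/(mu - lambda) = 0.0159 hours

0.0159 hours


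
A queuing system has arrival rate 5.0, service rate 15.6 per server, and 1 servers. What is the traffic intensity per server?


rho = lambda / (c * mu) = 5.0 / (1 * 15.6) = 0.3205

0.3205


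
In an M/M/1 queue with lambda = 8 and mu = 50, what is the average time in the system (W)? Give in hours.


W = 1/(mu - lambda) = 1/(50 - 8) = 0.0238 hours

0.0238 hours


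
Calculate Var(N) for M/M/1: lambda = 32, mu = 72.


rho = 32/72; Var(N) = rho/(1-rho)^2 = 1.44

1.44


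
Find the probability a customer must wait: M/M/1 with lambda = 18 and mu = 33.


P(wait) = rho = lambda/mu = 18/33 = 0.5455

0.5455


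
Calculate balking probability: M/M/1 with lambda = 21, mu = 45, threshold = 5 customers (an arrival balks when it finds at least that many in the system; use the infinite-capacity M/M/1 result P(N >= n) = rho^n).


P(N >= 5) = rho^5 = (21/45)^5 = 0.0221

0.0221


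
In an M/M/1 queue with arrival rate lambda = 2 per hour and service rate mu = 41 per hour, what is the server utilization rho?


rho = lambda/mu = 2/41 = 0.0488

0.0488


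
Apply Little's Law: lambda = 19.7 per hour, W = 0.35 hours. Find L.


L = lambda * W = 19.7 * 0.35 = 6.9

6.9


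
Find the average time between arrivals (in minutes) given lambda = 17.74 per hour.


Mean interarrival time = 60/lambda = 60/17.74 = 3.38 minutes

3.38 minutes


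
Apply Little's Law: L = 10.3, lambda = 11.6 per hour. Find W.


W = L / lambda = 10.3 / 11.6 = 0.8879 hours

0.8879 hours


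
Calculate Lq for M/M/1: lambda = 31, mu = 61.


rho = 31/61; Lq = rho^2/(1-rho) = 0.53

0.53


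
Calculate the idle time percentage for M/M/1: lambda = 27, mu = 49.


Idle fraction = (1 - rho) * 100 = (1 - 27/49) * 100 = 44.9%

44.9%


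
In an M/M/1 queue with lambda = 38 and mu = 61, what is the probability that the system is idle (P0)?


P0 = 1 - rho = 1 - 38/61 = 0.377

0.377


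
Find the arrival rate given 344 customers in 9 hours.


lambda = total arrivals / time = 344 / 9 = 38.22 per hour

38.22 per hour


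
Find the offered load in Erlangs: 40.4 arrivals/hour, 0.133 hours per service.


Offered load a = lambda * E[S] = 40.4 * 0.133 = 5.37 Erlangs

5.37 Erlangs


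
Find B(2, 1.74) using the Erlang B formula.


B(N,A) = (A^N/N!) / sum(A^k/k!, k=0..N) with N=2, A=1.74 = 0.3559

0.3559


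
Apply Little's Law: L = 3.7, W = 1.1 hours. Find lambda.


lambda = L / W = 3.7 / 1.1 = 3.36 per hour

3.36 per hour


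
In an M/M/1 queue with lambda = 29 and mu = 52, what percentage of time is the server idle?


Idle fraction = (1 - rho) * 100 = (1 - 29/52) * 100 = 44.2%

44.2%


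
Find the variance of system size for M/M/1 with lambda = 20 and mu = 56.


rho = 20/56; Var(N) = rho/(1-rho)^2 = 0.86

0.86


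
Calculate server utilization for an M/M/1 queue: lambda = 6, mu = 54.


rho = lambda/mu = 6/54 = 0.1111

0.1111


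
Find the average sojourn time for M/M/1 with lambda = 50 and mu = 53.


W = 1/(mu - lambda) = 1/(53 - 50) = 0.3333 hours

0.3333 hours


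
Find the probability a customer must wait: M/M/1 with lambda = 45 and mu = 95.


P(wait) = rho = lambda/mu = 45/95 = 0.4737

0.4737


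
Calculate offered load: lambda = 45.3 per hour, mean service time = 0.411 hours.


Offered load a = lambda * E[S] = 45.3 * 0.411 = 18.62 Erlangs

18.62 Erlangs


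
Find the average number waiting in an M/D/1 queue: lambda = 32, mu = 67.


M/D/1: Lq = rho^2 / (2*(1-rho)) where rho = 32/67; Lq = 0.22

0.22


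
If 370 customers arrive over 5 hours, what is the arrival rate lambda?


lambda = total arrivals / time = 370 / 5 = 74.0 per hour

74.0 per hour


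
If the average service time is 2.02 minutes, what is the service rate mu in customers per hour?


mu = 60 / avg_service_time = 60 / 2.02 = 29.7 per hour

29.7 per hour


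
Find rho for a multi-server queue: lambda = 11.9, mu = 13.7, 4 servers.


rho = lambda / (c * mu) = 11.9 / (4 * 13.7) = 0.2172

0.2172


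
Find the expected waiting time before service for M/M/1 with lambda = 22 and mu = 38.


rho = 22/38; Wq = rho/(mu - lambda) = 0.0362 hours

0.0362 hours


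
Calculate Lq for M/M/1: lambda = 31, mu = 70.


rho = 31/70; Lq = rho^2/(1-rho) = 0.35

0.35


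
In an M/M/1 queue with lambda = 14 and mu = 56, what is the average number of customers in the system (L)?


rho = 14/56; L = rho/(1-rho) = 0.33

0.33


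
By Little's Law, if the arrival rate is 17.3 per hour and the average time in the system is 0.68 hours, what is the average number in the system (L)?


L = lambda * W = 17.3 * 0.68 = 11.76

11.76


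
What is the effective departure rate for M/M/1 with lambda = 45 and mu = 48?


For a stable queue (lambda < mu), throughput = lambda = 45 per hour

45 per hour


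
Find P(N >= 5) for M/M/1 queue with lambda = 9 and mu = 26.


P(N >= 5) = rho^5 = (9/26)^5 = 0.005

0.005


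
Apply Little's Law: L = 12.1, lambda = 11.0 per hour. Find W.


W = L / lambda = 12.1 / 11.0 = 1.1 hours

1.1 hours


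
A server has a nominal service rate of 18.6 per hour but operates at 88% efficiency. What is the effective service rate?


Effective rate = mu * efficiency = 18.6 * 0.88 = 16.37 per hour

16.37 per hour


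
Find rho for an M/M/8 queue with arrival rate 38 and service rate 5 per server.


rho = lambda/(c*mu) = 38/(8*5) = 0.95

0.95


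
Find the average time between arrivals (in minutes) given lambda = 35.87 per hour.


Mean interarrival time = 60/lambda = 60/35.87 = 1.67 minutes

1.67 minutes


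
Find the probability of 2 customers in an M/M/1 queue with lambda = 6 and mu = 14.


rho = 6/14; P(n) = (1-rho)*rho^n = (1-6/14)*(6/14)^2 = 0.105

0.105


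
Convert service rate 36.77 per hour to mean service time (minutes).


Mean service time = 60/mu = 60/36.77 = 1.63 minutes

1.63 minutes


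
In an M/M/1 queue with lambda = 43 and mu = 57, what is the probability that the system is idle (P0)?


P0 = 1 - rho = 1 - 43/57 = 0.2456

0.2456


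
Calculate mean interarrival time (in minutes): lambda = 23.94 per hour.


Mean interarrival time = 60/lambda = 60/23.94 = 2.51 minutes

2.51 minutes


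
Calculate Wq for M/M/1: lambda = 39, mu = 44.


rho = 39/44; Wq = rho/(mu - lambda) = 0.1773 hours

0.1773 hours


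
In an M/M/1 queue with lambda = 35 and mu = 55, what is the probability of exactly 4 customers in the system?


rho = 35/55; P(n) = (1-rho)*rho^n = (1-35/55)*(35/55)^4 = 0.0596

0.0596


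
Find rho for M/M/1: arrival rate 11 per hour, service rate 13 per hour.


rho = lambda/mu = 11/13 = 0.8462

0.8462


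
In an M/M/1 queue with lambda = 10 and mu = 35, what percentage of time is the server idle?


Idle fraction = (1 - rho) * 100 = (1 - 10/35) * 100 = 71.4%

71.4%


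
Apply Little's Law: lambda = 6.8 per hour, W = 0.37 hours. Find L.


L = lambda * W = 6.8 * 0.37 = 2.52

2.52


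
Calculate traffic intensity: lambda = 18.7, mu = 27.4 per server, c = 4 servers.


rho = lambda / (c * mu) = 18.7 / (4 * 27.4) = 0.1706

0.1706


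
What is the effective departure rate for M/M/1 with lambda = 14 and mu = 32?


For a stable queue (lambda < mu), throughput = lambda = 14 per hour

14 per hour


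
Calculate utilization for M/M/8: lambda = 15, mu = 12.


rho = lambda/(c*mu) = 15/(8*12) = 0.1563

0.1563


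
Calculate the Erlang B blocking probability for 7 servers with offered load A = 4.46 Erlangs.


B(N,A) = (A^N/N!) / sum(A^k/k!, k=0..N) with N=7, A=4.46 = 0.0879

0.0879


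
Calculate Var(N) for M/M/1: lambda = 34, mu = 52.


rho = 34/52; Var(N) = rho/(1-rho)^2 = 5.46

5.46


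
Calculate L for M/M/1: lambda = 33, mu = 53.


rho = 33/53; L = rho/(1-rho) = 1.65

1.65


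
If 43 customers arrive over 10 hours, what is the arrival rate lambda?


lambda = total arrivals / time = 43 / 10 = 4.3 per hour

4.3 per hour


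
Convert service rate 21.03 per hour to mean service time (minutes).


Mean service time = 60/mu = 60/21.03 = 2.85 minutes

2.85 minutes


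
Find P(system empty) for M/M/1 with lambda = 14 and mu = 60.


P0 = 1 - rho = 1 - 14/60 = 0.7667

0.7667


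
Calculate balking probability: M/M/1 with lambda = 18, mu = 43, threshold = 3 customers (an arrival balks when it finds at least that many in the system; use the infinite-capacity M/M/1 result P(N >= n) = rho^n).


P(N >= 3) = rho^3 = (18/43)^3 = 0.0734

0.0734


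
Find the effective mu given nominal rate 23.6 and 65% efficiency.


Effective rate = mu * efficiency = 23.6 * 0.65 = 15.34 per hour

15.34 per hour


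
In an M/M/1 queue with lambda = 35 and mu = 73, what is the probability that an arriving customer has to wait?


P(wait) = rho = lambda/mu = 35/73 = 0.4795

0.4795


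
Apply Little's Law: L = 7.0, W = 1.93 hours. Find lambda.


lambda = L / W = 7.0 / 1.93 = 3.63 per hour

3.63 per hour


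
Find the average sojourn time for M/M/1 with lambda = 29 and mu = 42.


W = 1/(mu - lambda) = 1/(42 - 29) = 0.0769 hours

0.0769 hours


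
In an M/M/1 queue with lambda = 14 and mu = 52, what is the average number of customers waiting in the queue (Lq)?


rho = 14/52; Lq = rho^2/(1-rho) = 0.1

0.1


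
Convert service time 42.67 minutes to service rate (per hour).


mu = 60 / avg_service_time = 60 / 42.67 = 1.41 per hour

1.41 per hour


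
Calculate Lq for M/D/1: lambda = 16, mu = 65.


M/D/1: Lq = rho^2 / (2*(1-rho)) where rho = 16/65; Lq = 0.04

0.04


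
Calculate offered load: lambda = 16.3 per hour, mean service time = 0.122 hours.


Offered load a = lambda * E[S] = 16.3 * 0.122 = 1.99 Erlangs

1.99 Erlangs


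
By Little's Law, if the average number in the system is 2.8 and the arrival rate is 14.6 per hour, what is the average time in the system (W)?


W = L / lambda = 2.8 / 14.6 = 0.1918 hours

0.1918 hours


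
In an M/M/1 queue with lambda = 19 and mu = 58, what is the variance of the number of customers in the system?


rho = 19/58; Var(N) = rho/(1-rho)^2 = 0.72

0.72


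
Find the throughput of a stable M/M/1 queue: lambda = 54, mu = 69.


For a stable queue (lambda < mu), throughput = lambda = 54 per hour

54 per hour


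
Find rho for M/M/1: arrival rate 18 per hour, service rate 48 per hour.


rho = lambda/mu = 18/48 = 0.375

0.375


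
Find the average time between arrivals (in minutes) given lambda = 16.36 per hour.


Mean interarrival time = 60/lambda = 60/16.36 = 3.67 minutes

3.67 minutes


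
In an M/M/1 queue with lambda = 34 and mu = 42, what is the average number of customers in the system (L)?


rho = 34/42; L = rho/(1-rho) = 4.25

4.25


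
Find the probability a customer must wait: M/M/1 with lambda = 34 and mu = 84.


P(wait) = rho = lambda/mu = 34/84 = 0.4048

0.4048


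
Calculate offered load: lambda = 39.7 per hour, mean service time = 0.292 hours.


Offered load a = lambda * E[S] = 39.7 * 0.292 = 11.59 Erlangs

11.59 Erlangs


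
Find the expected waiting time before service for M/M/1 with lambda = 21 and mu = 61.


rho = 21/61; Wq = rho/(mu - lambda) = 0.0086 hours

0.0086 hours


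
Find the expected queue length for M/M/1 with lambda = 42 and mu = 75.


rho = 42/75; Lq = rho^2/(1-rho) = 0.71

0.71


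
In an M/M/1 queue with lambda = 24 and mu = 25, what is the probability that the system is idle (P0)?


P0 = 1 - rho = 1 - 24/25 = 0.04

0.04


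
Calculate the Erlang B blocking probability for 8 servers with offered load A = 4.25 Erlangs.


B(N,A) = (A^N/N!) / sum(A^k/k!, k=0..N) with N=8, A=4.25 = 0.0388

0.0388


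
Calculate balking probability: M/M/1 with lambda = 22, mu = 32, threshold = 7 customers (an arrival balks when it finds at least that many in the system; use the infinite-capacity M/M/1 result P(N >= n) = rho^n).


P(N >= 7) = rho^7 = (22/32)^7 = 0.0726

0.0726


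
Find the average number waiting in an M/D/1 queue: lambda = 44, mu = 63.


M/D/1: Lq = rho^2 / (2*(1-rho)) where rho = 44/63; Lq = 0.81

0.81


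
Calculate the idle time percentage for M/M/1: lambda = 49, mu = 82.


Idle fraction = (1 - rho) * 100 = (1 - 49/82) * 100 = 40.2%

40.2%


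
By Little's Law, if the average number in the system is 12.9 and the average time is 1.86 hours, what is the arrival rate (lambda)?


lambda = L / W = 12.9 / 1.86 = 6.94 per hour

6.94 per hour


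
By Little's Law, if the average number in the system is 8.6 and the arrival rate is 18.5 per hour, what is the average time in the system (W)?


W = L / lambda = 8.6 / 18.5 = 0.4649 hours

0.4649 hours


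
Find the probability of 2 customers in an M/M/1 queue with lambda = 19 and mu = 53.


rho = 19/53; P(n) = (1-rho)*rho^n = (1-19/53)*(19/53)^2 = 0.0824

0.0824


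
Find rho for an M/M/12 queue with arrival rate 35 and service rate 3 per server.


rho = lambda/(c*mu) = 35/(12*3) = 0.9722

0.9722


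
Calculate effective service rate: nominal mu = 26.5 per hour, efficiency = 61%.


Effective rate = mu * efficiency = 26.5 * 0.61 = 16.17 per hour

16.17 per hour


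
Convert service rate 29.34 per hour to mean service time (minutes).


Mean service time = 60/mu = 60/29.34 = 2.04 minutes

2.04 minutes


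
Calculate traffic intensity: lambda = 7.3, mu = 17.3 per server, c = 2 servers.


rho = lambda / (c * mu) = 7.3 / (2 * 17.3) = 0.211

0.211


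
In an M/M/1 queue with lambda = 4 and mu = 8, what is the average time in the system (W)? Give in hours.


W = 1/(mu - lambda) = 1/(8 - 4) = 0.25 hours

0.25 hours


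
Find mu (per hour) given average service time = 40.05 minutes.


mu = 60 / avg_service_time = 60 / 40.05 = 1.5 per hour

1.5 per hour


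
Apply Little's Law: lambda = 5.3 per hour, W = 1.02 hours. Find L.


L = lambda * W = 5.3 * 1.02 = 5.41

5.41


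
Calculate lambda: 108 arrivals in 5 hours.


lambda = total arrivals / time = 108 / 5 = 21.6 per hour

21.6 per hour


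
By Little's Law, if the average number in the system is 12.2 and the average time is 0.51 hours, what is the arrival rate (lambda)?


lambda = L / W = 12.2 / 0.51 = 23.92 per hour

23.92 per hour


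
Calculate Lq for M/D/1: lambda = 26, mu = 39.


M/D/1: Lq = rho^2 / (2*(1-rho)) where rho = 26/39; Lq = 0.67

0.67


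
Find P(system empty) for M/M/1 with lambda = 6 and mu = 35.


P0 = 1 - rho = 1 - 6/35 = 0.8286

0.8286


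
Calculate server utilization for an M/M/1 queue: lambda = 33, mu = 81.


rho = lambda/mu = 33/81 = 0.4074

0.4074


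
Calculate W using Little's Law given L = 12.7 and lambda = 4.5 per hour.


W = L / lambda = 12.7 / 4.5 = 2.8222 hours

2.8222 hours


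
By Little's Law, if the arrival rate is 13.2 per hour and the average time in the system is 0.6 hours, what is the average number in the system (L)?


L = lambda * W = 13.2 * 0.6 = 7.92

7.92


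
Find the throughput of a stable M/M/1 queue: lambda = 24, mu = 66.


For a stable queue (lambda < mu), throughput = lambda = 24 per hour

24 per hour


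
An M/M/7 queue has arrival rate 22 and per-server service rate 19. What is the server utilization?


rho = lambda/(c*mu) = 22/(7*19) = 0.1654

0.1654


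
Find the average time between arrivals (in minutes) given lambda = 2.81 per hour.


Mean interarrival time = 60/lambda = 60/2.81 = 21.35 minutes

21.35 minutes


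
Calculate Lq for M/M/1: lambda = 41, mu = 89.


rho = 41/89; Lq = rho^2/(1-rho) = 0.39

0.39


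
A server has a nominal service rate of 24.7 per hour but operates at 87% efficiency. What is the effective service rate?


Effective rate = mu * efficiency = 24.7 * 0.87 = 21.49 per hour

21.49 per hour


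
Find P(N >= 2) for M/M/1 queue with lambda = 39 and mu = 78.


P(N >= 2) = rho^2 = (39/78)^2 = 0.25

0.25


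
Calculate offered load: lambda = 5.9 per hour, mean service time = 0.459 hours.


Offered load a = lambda * E[S] = 5.9 * 0.459 = 2.71 Erlangs

2.71 Erlangs


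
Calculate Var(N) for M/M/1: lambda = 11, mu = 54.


rho = 11/54; Var(N) = rho/(1-rho)^2 = 0.32

0.32


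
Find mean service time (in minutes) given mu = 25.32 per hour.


Mean service time = 60/mu = 60/25.32 = 2.37 minutes

2.37 minutes


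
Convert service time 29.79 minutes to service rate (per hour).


mu = 60 / avg_service_time = 60 / 29.79 = 2.01 per hour

2.01 per hour


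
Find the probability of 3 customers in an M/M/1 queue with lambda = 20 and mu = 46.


rho = 20/46; P(n) = (1-rho)*rho^n = (1-20/46)*(20/46)^3 = 0.0465

0.0465
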